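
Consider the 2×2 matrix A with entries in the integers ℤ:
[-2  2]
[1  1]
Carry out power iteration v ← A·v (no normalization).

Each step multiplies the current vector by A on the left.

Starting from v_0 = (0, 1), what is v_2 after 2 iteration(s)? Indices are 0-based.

v_0 = (0, 1).
v_1 = A·v_0 = (2, 1).
v_2 = A·v_1 = (-2, 3).

v_2 = (-2, 3)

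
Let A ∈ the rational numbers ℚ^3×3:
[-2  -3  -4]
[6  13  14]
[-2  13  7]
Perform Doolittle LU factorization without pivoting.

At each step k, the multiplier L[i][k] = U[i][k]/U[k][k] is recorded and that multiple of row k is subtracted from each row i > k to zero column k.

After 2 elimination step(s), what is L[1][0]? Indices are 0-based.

k=0: U[0][0]=-2
  eliminate (1,0): mult=-3, new row 1: (0, 4, 2); set L[1][0]=-3
  eliminate (2,0): mult=1, new row 2: (0, 16, 11); set L[2][0]=1
k=1: U[1][1]=4
  eliminate (2,1): mult=4, new row 2: (0, 0, 3); set L[2][1]=4

L[1][0] = -3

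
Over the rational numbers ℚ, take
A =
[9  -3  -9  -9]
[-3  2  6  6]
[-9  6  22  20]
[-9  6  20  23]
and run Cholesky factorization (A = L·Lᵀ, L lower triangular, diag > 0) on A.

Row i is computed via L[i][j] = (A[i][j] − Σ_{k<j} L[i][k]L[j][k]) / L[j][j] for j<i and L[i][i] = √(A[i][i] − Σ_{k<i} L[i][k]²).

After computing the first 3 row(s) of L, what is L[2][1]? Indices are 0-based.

L[2][1] = 3

Step 1: L[0][0] = √(9) = 3.
  L[1][0] = (-3) / L[0][0] = -1.
Step 2: L[1][1] = √(1) = 1.
  L[2][0] = (-9) / L[0][0] = -3.
  L[2][1] = (3) / L[1][1] = 3.
Step 3: L[2][2] = √(4) = 2.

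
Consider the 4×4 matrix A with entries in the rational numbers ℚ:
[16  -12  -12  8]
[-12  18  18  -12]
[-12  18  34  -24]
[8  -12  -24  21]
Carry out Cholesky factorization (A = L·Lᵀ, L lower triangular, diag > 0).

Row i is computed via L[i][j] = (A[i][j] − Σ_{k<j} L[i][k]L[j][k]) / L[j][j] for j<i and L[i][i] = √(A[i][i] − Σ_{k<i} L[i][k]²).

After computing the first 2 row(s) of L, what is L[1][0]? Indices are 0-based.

Step 1: L[0][0] = √(16) = 4.
  L[1][0] = (-12) / L[0][0] = -3.
Step 2: L[1][1] = √(9) = 3.

L[1][0] = -3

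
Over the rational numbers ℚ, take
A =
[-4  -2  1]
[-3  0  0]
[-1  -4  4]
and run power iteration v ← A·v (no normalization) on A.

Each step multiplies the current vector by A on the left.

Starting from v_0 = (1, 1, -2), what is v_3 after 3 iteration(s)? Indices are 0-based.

v_0 = (1, 1, -2).
v_1 = A·v_0 = (-8, -3, -13).
v_2 = A·v_1 = (25, 24, -32).
v_3 = A·v_2 = (-180, -75, -249).

v_3 = (-180, -75, -249)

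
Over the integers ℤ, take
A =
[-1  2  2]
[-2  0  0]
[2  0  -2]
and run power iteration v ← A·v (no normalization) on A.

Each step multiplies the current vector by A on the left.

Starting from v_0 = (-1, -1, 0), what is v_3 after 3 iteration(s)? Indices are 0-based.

v_3 = (7, -2, -2)

v_0 = (-1, -1, 0).
v_1 = A·v_0 = (-1, 2, -2).
v_2 = A·v_1 = (1, 2, 2).
v_3 = A·v_2 = (7, -2, -2).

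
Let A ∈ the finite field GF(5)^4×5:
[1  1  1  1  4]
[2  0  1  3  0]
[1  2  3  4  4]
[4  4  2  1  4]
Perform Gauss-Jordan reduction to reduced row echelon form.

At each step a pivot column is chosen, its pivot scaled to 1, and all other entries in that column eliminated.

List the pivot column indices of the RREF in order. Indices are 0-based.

pivot columns: 0, 1, 2, 4

step 1: normalize row 0 (÷1) = (1, 1, 1, 1, 4)
  row 1: subtract 2×row0 = (0, 3, 4, 1, 2)
  row 2: subtract 1×row0 = (0, 1, 2, 3, 0)
  row 3: subtract 4×row0 = (0, 0, 3, 2, 3)
step 2: normalize row 1 (÷3) = (0, 1, 3, 2, 4)
  row 0: subtract 1×row1 = (1, 0, 3, 4, 0)
  row 2: subtract 1×row1 = (0, 0, 4, 1, 1)
step 3: normalize row 2 (÷4) = (0, 0, 1, 4, 4)
  row 0: subtract 3×row2 = (1, 0, 0, 2, 3)
  row 1: subtract 3×row2 = (0, 1, 0, 0, 2)
  row 3: subtract 3×row2 = (0, 0, 0, 0, 1)
skip col 3 (zero from row 3)
step 4: normalize row 3 (÷1) = (0, 0, 0, 0, 1)
  row 0: subtract 3×row3 = (1, 0, 0, 2, 0)
  row 1: subtract 2×row3 = (0, 1, 0, 0, 0)
  row 2: subtract 4×row3 = (0, 0, 1, 4, 0)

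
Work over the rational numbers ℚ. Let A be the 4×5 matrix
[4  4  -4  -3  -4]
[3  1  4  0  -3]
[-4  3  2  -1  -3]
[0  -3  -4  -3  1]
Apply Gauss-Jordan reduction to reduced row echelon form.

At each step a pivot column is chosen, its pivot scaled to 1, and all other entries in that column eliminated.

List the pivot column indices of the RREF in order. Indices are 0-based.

pivot columns: 0, 1, 2, 3

step 1: normalize row 0 (÷4) = (1, 1, -1, -3/4, -1)
  row 1: subtract 3×row0 = (0, -2, 7, 9/4, 0)
  row 2: subtract -4×row0 = (0, 7, -2, -4, -7)
step 2: normalize row 1 (÷-2) = (0, 1, -7/2, -9/8, 0)
  row 0: subtract 1×row1 = (1, 0, 5/2, 3/8, -1)
  row 2: subtract 7×row1 = (0, 0, 45/2, 31/8, -7)
  row 3: subtract -3×row1 = (0, 0, -29/2, -51/8, 1)
step 3: normalize row 2 (÷45/2) = (0, 0, 1, 31/180, -14/45)
  row 0: subtract 5/2×row2 = (1, 0, 0, -1/18, -2/9)
  row 1: subtract -7/2×row2 = (0, 1, 0, -47/90, -49/45)
  row 3: subtract -29/2×row2 = (0, 0, 0, -349/90, -158/45)
step 4: normalize row 3 (÷-349/90) = (0, 0, 0, 1, 316/349)
  row 0: subtract -1/18×row3 = (1, 0, 0, 0, -60/349)
  row 1: subtract -47/90×row3 = (0, 1, 0, 0, -215/349)
  row 2: subtract 31/180×row3 = (0, 0, 1, 0, -163/349)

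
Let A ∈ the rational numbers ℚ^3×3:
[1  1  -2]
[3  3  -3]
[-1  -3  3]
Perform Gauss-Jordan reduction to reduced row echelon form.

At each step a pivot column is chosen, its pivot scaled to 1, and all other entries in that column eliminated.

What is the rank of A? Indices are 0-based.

rank = 3

pivot(0,0)=1: scale R0 → (1, 1, -2)
  clear (1,0): R1 −= (3)R0 → (0, 0, 3)
  clear (2,0): R2 −= (-1)R0 → (0, -2, 1)
pivot(1,1): swap R1↔R2
pivot(1,1)=-2: scale R1 → (0, 1, -1/2)
  clear (0,1): R0 −= (1)R1 → (1, 0, -3/2)
pivot(2,2)=3: scale R2 → (0, 0, 1)
  clear (0,2): R0 −= (-3/2)R2 → (1, 0, 0)
  clear (1,2): R1 −= (-1/2)R2 → (0, 1, 0)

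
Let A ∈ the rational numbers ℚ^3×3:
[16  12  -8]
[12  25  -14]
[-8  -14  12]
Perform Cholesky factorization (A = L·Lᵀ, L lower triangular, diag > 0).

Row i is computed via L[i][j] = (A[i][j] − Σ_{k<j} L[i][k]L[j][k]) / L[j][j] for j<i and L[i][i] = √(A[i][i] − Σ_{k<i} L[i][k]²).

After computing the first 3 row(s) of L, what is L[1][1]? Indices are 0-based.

L[1][1] = 4

Step 1: L[0][0] = √(16) = 4.
  L[1][0] = (12) / L[0][0] = 3.
Step 2: L[1][1] = √(16) = 4.
  L[2][0] = (-8) / L[0][0] = -2.
  L[2][1] = (-8) / L[1][1] = -2.
Step 3: L[2][2] = √(4) = 2.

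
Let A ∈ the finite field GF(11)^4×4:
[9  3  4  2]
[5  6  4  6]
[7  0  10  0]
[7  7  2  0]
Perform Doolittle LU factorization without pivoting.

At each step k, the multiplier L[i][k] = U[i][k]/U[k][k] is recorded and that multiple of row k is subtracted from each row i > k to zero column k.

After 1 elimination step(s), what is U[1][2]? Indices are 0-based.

U[1][2] = 3

[col 0] pivot 9
  R1 -= 3*R0 → (0, 8, 3, 0)  (L[1][0] := 3)
  R2 -= 2*R0 → (0, 5, 2, 7)  (L[2][0] := 2)
  R3 -= 2*R0 → (0, 1, 5, 7)  (L[3][0] := 2)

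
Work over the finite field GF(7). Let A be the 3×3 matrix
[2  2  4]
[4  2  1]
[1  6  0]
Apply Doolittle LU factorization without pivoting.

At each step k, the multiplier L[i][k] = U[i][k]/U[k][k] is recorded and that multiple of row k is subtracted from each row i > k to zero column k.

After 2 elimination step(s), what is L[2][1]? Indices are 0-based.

L[2][1] = 1

Step 1: pivot at (0,0) is 2.
  row1 ← row1 − (2)·row0  ⇒  L[1][0]=2, U row1=(0, 5, 0)
  row2 ← row2 − (4)·row0  ⇒  L[2][0]=4, U row2=(0, 5, 5)
Step 2: pivot at (1,1) is 5.
  row2 ← row2 − (1)·row1  ⇒  L[2][1]=1, U row2=(0, 0, 5)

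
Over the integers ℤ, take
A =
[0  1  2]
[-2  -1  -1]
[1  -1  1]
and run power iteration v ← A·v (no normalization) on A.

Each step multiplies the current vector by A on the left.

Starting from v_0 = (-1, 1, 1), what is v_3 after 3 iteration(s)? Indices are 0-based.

v_0 = (-1, 1, 1).
v_1 = A·v_0 = (3, 0, -1).
v_2 = A·v_1 = (-2, -5, 2).
v_3 = A·v_2 = (-1, 7, 5).

v_3 = (-1, 7, 5)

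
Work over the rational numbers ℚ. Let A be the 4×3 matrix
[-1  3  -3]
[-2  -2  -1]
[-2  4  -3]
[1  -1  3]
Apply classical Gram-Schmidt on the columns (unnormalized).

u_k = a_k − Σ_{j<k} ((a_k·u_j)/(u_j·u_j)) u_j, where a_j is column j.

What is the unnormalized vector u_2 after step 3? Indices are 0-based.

u_2 = (-35/59, 9/59, 53/59, 89/59)

Step 1: u_0 = a_0 = (-1, -2, -2, 1).
Step 2: u_1 = a_1 − (-4/5)·u_0 = (11/5, -18/5, 12/5, -1/5).
Step 3: u_2 = a_2 − (7/5)·u_0 − (-27/59)·u_1 = (-35/59, 9/59, 53/59, 89/59).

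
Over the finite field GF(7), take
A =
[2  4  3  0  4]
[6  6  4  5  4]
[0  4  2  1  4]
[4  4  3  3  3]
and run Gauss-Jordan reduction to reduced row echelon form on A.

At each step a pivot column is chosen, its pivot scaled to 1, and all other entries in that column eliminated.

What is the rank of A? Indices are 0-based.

pivot(0,0)=2: scale R0 → (1, 2, 5, 0, 2)
  clear (1,0): R1 −= (6)R0 → (0, 1, 2, 5, 6)
  clear (3,0): R3 −= (4)R0 → (0, 3, 4, 3, 2)
pivot(1,1)=1: scale R1 → (0, 1, 2, 5, 6)
  clear (0,1): R0 −= (2)R1 → (1, 0, 1, 4, 4)
  clear (2,1): R2 −= (4)R1 → (0, 0, 1, 2, 1)
  clear (3,1): R3 −= (3)R1 → (0, 0, 5, 2, 5)
pivot(2,2)=1: scale R2 → (0, 0, 1, 2, 1)
  clear (0,2): R0 −= (1)R2 → (1, 0, 0, 2, 3)
  clear (1,2): R1 −= (2)R2 → (0, 1, 0, 1, 4)
  clear (3,2): R3 −= (5)R2 → (0, 0, 0, 6, 0)
pivot(3,3)=6: scale R3 → (0, 0, 0, 1, 0)
  clear (0,3): R0 −= (2)R3 → (1, 0, 0, 0, 3)
  clear (1,3): R1 −= (1)R3 → (0, 1, 0, 0, 4)
  clear (2,3): R2 −= (2)R3 → (0, 0, 1, 0, 1)

rank = 4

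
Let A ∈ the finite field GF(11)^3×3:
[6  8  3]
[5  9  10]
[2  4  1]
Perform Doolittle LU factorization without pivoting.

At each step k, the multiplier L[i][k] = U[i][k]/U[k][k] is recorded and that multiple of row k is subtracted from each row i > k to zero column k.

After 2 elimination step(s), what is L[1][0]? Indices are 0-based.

L[1][0] = 10

k=0: U[0][0]=6
  eliminate (1,0): mult=10, new row 1: (0, 6, 2); set L[1][0]=10
  eliminate (2,0): mult=4, new row 2: (0, 5, 0); set L[2][0]=4
k=1: U[1][1]=6
  eliminate (2,1): mult=10, new row 2: (0, 0, 2); set L[2][1]=10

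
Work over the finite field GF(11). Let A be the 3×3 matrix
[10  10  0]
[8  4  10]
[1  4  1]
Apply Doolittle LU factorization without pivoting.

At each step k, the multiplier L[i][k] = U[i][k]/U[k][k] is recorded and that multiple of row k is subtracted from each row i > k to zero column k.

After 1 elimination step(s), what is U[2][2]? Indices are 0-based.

U[2][2] = 1

Step 1: pivot at (0,0) is 10.
  row1 ← row1 − (3)·row0  ⇒  L[1][0]=3, U row1=(0, 7, 10)
  row2 ← row2 − (10)·row0  ⇒  L[2][0]=10, U row2=(0, 3, 1)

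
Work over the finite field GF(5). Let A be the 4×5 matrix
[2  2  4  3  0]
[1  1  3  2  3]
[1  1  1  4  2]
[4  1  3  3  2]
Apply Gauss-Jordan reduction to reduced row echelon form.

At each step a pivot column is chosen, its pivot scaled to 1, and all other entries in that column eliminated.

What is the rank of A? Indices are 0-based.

pivot(0,0)=2: scale R0 → (1, 1, 2, 4, 0)
  clear (1,0): R1 −= (1)R0 → (0, 0, 1, 3, 3)
  clear (2,0): R2 −= (1)R0 → (0, 0, 4, 0, 2)
  clear (3,0): R3 −= (4)R0 → (0, 2, 0, 2, 2)
pivot(1,1): swap R1↔R3
pivot(1,1)=2: scale R1 → (0, 1, 0, 1, 1)
  clear (0,1): R0 −= (1)R1 → (1, 0, 2, 3, 4)
pivot(2,2)=4: scale R2 → (0, 0, 1, 0, 3)
  clear (0,2): R0 −= (2)R2 → (1, 0, 0, 3, 3)
  clear (3,2): R3 −= (1)R2 → (0, 0, 0, 3, 0)
pivot(3,3)=3: scale R3 → (0, 0, 0, 1, 0)
  clear (0,3): R0 −= (3)R3 → (1, 0, 0, 0, 3)
  clear (1,3): R1 −= (1)R3 → (0, 1, 0, 0, 1)

rank = 4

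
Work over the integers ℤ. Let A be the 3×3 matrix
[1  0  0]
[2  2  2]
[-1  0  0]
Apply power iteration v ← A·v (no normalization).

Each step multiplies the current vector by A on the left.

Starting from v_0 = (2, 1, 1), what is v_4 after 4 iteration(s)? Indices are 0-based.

v_4 = (2, 64, -2)

v_0 = (2, 1, 1).
v_1 = A·v_0 = (2, 8, -2).
v_2 = A·v_1 = (2, 16, -2).
v_3 = A·v_2 = (2, 32, -2).
v_4 = A·v_3 = (2, 64, -2).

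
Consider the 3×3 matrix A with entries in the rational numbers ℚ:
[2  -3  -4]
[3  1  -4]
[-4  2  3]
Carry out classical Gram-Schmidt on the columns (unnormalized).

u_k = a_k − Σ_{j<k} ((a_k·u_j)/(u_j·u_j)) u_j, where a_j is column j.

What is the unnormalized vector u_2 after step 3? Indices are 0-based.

Step 1: u_0 = a_0 = (2, 3, -4).
Step 2: u_1 = a_1 − (-11/29)·u_0 = (-65/29, 62/29, 14/29).
Step 3: u_2 = a_2 − (-32/29)·u_0 − (18/95)·u_1 = (-26/19, -104/95, -143/95).

u_2 = (-26/19, -104/95, -143/95)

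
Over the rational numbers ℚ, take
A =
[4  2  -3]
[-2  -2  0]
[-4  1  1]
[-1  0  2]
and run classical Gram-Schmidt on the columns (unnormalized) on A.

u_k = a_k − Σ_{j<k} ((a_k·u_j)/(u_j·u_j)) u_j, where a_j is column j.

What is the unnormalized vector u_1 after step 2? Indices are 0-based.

u_1 = (42/37, -58/37, 69/37, 8/37)

Step 1: u_0 = a_0 = (4, -2, -4, -1).
Step 2: u_1 = a_1 − (8/37)·u_0 = (42/37, -58/37, 69/37, 8/37).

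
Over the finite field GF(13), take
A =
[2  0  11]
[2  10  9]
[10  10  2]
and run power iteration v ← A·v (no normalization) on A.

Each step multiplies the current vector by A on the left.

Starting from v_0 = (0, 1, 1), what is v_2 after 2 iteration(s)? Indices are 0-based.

v_2 = (11, 8, 12)

v_0 = (0, 1, 1).
v_1 = A·v_0 = (11, 6, 12).
v_2 = A·v_1 = (11, 8, 12).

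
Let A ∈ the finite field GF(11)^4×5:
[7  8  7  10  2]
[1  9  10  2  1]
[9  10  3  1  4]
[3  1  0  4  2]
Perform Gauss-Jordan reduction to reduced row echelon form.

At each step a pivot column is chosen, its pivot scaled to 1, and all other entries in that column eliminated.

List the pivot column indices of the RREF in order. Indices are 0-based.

step 1: normalize row 0 (÷7) = (1, 9, 1, 3, 5)
  row 1: subtract 1×row0 = (0, 0, 9, 10, 7)
  row 2: subtract 9×row0 = (0, 6, 5, 7, 3)
  row 3: subtract 3×row0 = (0, 7, 8, 6, 9)
step 2: exchange rows 1,2
step 2: normalize row 1 (÷6) = (0, 1, 10, 3, 6)
  row 0: subtract 9×row1 = (1, 0, 10, 9, 6)
  row 3: subtract 7×row1 = (0, 0, 4, 7, 0)
step 3: normalize row 2 (÷9) = (0, 0, 1, 6, 2)
  row 0: subtract 10×row2 = (1, 0, 0, 4, 8)
  row 1: subtract 10×row2 = (0, 1, 0, 9, 8)
  row 3: subtract 4×row2 = (0, 0, 0, 5, 3)
step 4: normalize row 3 (÷5) = (0, 0, 0, 1, 5)
  row 0: subtract 4×row3 = (1, 0, 0, 0, 10)
  row 1: subtract 9×row3 = (0, 1, 0, 0, 7)
  row 2: subtract 6×row3 = (0, 0, 1, 0, 5)

pivot columns: 0, 1, 2, 3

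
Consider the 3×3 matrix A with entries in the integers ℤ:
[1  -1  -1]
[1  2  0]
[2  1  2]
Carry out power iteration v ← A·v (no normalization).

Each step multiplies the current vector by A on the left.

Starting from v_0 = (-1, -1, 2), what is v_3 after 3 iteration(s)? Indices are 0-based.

v_3 = (13, -16, -18)

v_0 = (-1, -1, 2).
v_1 = A·v_0 = (-2, -3, 1).
v_2 = A·v_1 = (0, -8, -5).
v_3 = A·v_2 = (13, -16, -18).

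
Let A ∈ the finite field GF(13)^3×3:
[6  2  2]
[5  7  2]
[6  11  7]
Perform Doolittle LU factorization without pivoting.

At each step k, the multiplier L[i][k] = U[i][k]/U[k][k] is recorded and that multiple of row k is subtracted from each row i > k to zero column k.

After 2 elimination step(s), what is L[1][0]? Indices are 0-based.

Step 1: pivot at (0,0) is 6.
  row1 ← row1 − (3)·row0  ⇒  L[1][0]=3, U row1=(0, 1, 9)
  row2 ← row2 − (1)·row0  ⇒  L[2][0]=1, U row2=(0, 9, 5)
Step 2: pivot at (1,1) is 1.
  row2 ← row2 − (9)·row1  ⇒  L[2][1]=9, U row2=(0, 0, 2)

L[1][0] = 3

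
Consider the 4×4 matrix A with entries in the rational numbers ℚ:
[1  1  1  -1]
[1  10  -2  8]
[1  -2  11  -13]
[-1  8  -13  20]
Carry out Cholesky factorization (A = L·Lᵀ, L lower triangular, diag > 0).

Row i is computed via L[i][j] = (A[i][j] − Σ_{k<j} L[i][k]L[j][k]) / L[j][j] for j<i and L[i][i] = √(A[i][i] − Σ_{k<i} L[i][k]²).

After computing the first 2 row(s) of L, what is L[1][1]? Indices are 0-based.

Step 1: L[0][0] = √(1) = 1.
  L[1][0] = (1) / L[0][0] = 1.
Step 2: L[1][1] = √(9) = 3.

L[1][1] = 3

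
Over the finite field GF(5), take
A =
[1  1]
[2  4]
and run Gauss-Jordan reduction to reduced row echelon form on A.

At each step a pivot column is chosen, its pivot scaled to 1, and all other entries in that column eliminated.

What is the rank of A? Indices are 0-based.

rank = 2

pivot(0,0)=1: scale R0 → (1, 1)
  clear (1,0): R1 −= (2)R0 → (0, 2)
pivot(1,1)=2: scale R1 → (0, 1)
  clear (0,1): R0 −= (1)R1 → (1, 0)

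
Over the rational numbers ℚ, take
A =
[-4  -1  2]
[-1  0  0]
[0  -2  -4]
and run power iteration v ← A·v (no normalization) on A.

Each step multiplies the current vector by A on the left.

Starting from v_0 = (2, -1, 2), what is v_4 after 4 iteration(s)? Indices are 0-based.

v_4 = (-414, -45, 476)

v_0 = (2, -1, 2).
v_1 = A·v_0 = (-3, -2, -6).
v_2 = A·v_1 = (2, 3, 28).
v_3 = A·v_2 = (45, -2, -118).
v_4 = A·v_3 = (-414, -45, 476).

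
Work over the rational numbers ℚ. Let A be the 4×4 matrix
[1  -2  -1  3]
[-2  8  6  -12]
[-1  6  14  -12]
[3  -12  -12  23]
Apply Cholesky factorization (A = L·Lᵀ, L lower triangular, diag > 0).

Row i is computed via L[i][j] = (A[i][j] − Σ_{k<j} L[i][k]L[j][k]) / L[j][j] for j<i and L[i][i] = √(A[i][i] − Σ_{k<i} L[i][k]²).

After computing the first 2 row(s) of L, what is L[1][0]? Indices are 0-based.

L[1][0] = -2

Step 1: L[0][0] = √(1) = 1.
  L[1][0] = (-2) / L[0][0] = -2.
Step 2: L[1][1] = √(4) = 2.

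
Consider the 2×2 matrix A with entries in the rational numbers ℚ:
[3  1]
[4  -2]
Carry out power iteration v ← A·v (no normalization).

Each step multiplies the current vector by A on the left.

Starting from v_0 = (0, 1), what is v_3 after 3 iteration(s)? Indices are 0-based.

v_3 = (11, -12)

v_0 = (0, 1).
v_1 = A·v_0 = (1, -2).
v_2 = A·v_1 = (1, 8).
v_3 = A·v_2 = (11, -12).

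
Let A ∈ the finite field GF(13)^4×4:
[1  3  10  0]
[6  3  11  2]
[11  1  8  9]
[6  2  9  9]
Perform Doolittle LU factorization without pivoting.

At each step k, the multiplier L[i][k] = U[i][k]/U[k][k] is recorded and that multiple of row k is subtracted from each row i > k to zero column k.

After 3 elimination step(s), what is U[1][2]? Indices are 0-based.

k=0: U[0][0]=1
  eliminate (1,0): mult=6, new row 1: (0, 11, 3, 2); set L[1][0]=6
  eliminate (2,0): mult=11, new row 2: (0, 7, 2, 9); set L[2][0]=11
  eliminate (3,0): mult=6, new row 3: (0, 10, 1, 9); set L[3][0]=6
k=1: U[1][1]=11
  eliminate (2,1): mult=3, new row 2: (0, 0, 6, 3); set L[2][1]=3
  eliminate (3,1): mult=8, new row 3: (0, 0, 3, 6); set L[3][1]=8
k=2: U[2][2]=6
  eliminate (3,2): mult=7, new row 3: (0, 0, 0, 11); set L[3][2]=7

U[1][2] = 3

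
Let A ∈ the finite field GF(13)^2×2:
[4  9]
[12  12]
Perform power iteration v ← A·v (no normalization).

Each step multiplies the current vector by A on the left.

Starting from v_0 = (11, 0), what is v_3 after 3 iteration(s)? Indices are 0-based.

v_3 = (11, 8)

v_0 = (11, 0).
v_1 = A·v_0 = (5, 2).
v_2 = A·v_1 = (12, 6).
v_3 = A·v_2 = (11, 8).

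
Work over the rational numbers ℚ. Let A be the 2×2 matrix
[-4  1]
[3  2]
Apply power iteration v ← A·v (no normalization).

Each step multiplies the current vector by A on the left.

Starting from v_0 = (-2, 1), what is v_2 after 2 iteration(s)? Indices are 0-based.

v_0 = (-2, 1).
v_1 = A·v_0 = (9, -4).
v_2 = A·v_1 = (-40, 19).

v_2 = (-40, 19)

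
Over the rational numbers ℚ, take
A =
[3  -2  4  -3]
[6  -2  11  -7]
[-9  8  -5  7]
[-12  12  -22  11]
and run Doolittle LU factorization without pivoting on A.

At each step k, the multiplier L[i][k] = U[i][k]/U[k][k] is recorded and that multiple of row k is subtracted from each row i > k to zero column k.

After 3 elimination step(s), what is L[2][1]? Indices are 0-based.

Step 1: pivot at (0,0) is 3.
  row1 ← row1 − (2)·row0  ⇒  L[1][0]=2, U row1=(0, 2, 3, -1)
  row2 ← row2 − (-3)·row0  ⇒  L[2][0]=-3, U row2=(0, 2, 7, -2)
  row3 ← row3 − (-4)·row0  ⇒  L[3][0]=-4, U row3=(0, 4, -6, -1)
Step 2: pivot at (1,1) is 2.
  row2 ← row2 − (1)·row1  ⇒  L[2][1]=1, U row2=(0, 0, 4, -1)
  row3 ← row3 − (2)·row1  ⇒  L[3][1]=2, U row3=(0, 0, -12, 1)
Step 3: pivot at (2,2) is 4.
  row3 ← row3 − (-3)·row2  ⇒  L[3][2]=-3, U row3=(0, 0, 0, -2)

L[2][1] = 1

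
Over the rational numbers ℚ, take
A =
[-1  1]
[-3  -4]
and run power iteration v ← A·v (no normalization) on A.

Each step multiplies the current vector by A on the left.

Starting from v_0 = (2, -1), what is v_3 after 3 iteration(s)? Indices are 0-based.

v_0 = (2, -1).
v_1 = A·v_0 = (-3, -2).
v_2 = A·v_1 = (1, 17).
v_3 = A·v_2 = (16, -71).

v_3 = (16, -71)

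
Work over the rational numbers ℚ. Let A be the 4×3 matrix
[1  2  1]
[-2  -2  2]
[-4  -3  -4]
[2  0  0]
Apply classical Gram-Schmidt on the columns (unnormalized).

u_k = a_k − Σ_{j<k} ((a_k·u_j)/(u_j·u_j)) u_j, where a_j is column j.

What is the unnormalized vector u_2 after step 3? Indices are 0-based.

Step 1: u_0 = a_0 = (1, -2, -4, 2).
Step 2: u_1 = a_1 − (18/25)·u_0 = (32/25, -14/25, -3/25, -36/25).
Step 3: u_2 = a_2 − (13/25)·u_0 − (16/101)·u_1 = (28/101, 316/101, -192/101, -82/101).

u_2 = (28/101, 316/101, -192/101, -82/101)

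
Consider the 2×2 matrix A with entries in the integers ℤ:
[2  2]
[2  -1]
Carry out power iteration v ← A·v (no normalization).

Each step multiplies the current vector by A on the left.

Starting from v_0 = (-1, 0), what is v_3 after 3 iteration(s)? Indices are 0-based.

v_0 = (-1, 0).
v_1 = A·v_0 = (-2, -2).
v_2 = A·v_1 = (-8, -2).
v_3 = A·v_2 = (-20, -14).

v_3 = (-20, -14)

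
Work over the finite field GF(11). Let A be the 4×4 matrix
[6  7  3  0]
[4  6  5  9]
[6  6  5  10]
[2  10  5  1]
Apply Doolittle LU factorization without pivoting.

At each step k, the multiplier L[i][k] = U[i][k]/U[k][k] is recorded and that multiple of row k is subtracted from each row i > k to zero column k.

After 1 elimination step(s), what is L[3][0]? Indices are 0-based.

Step 1: pivot at (0,0) is 6.
  row1 ← row1 − (8)·row0  ⇒  L[1][0]=8, U row1=(0, 5, 3, 9)
  row2 ← row2 − (1)·row0  ⇒  L[2][0]=1, U row2=(0, 10, 2, 10)
  row3 ← row3 − (4)·row0  ⇒  L[3][0]=4, U row3=(0, 4, 4, 1)

L[3][0] = 4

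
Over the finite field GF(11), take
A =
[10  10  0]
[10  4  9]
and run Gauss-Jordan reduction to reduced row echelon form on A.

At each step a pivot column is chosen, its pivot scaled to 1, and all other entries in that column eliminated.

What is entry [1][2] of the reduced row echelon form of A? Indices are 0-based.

M[1][2] = 4

pivot(0,0)=10: scale R0 → (1, 1, 0)
  clear (1,0): R1 −= (10)R0 → (0, 5, 9)
pivot(1,1)=5: scale R1 → (0, 1, 4)
  clear (0,1): R0 −= (1)R1 → (1, 0, 7)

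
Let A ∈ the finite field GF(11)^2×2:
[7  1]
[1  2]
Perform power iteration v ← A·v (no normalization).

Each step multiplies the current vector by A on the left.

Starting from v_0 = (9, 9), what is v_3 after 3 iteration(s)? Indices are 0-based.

v_0 = (9, 9).
v_1 = A·v_0 = (6, 5).
v_2 = A·v_1 = (3, 5).
v_3 = A·v_2 = (4, 2).

v_3 = (4, 2)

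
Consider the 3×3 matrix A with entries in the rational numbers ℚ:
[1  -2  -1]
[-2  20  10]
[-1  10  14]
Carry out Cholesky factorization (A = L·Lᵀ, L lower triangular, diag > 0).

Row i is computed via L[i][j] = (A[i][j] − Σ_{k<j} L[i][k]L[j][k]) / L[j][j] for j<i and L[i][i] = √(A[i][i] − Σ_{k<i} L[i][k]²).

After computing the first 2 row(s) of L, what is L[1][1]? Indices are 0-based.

L[1][1] = 4

Step 1: L[0][0] = √(1) = 1.
  L[1][0] = (-2) / L[0][0] = -2.
Step 2: L[1][1] = √(16) = 4.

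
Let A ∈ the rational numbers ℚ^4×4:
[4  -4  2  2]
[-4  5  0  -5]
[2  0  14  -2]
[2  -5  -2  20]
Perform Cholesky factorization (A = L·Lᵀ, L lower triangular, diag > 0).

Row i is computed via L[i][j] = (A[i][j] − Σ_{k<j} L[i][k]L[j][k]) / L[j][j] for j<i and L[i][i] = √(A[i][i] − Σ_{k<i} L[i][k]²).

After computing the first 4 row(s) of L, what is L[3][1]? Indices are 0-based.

L[3][1] = -3

Step 1: L[0][0] = √(4) = 2.
  L[1][0] = (-4) / L[0][0] = -2.
Step 2: L[1][1] = √(1) = 1.
  L[2][0] = (2) / L[0][0] = 1.
  L[2][1] = (2) / L[1][1] = 2.
Step 3: L[2][2] = √(9) = 3.
  L[3][0] = (2) / L[0][0] = 1.
  L[3][1] = (-3) / L[1][1] = -3.
  L[3][2] = (3) / L[2][2] = 1.
Step 4: L[3][3] = √(9) = 3.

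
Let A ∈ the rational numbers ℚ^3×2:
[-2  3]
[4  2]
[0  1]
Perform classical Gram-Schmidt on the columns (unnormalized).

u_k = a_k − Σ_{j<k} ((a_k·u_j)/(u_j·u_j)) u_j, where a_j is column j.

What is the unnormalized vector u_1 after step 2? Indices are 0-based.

u_1 = (16/5, 8/5, 1)

Step 1: u_0 = a_0 = (-2, 4, 0).
Step 2: u_1 = a_1 − (1/10)·u_0 = (16/5, 8/5, 1).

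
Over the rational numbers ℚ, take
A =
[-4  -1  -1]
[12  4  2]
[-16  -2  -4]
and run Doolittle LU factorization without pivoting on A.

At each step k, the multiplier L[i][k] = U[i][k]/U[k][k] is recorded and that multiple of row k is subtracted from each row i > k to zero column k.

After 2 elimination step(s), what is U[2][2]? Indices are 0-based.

Step 1: pivot at (0,0) is -4.
  row1 ← row1 − (-3)·row0  ⇒  L[1][0]=-3, U row1=(0, 1, -1)
  row2 ← row2 − (4)·row0  ⇒  L[2][0]=4, U row2=(0, 2, 0)
Step 2: pivot at (1,1) is 1.
  row2 ← row2 − (2)·row1  ⇒  L[2][1]=2, U row2=(0, 0, 2)

U[2][2] = 2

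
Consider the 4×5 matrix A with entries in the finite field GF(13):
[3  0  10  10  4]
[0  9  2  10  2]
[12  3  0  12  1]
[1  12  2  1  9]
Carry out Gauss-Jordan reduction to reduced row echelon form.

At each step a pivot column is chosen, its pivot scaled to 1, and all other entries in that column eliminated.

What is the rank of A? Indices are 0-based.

rank = 4

pivot(0,0)=3: scale R0 → (1, 0, 12, 12, 10)
  clear (2,0): R2 −= (12)R0 → (0, 3, 12, 11, 11)
  clear (3,0): R3 −= (1)R0 → (0, 12, 3, 2, 12)
pivot(1,1)=9: scale R1 → (0, 1, 6, 4, 6)
  clear (2,1): R2 −= (3)R1 → (0, 0, 7, 12, 6)
  clear (3,1): R3 −= (12)R1 → (0, 0, 9, 6, 5)
pivot(2,2)=7: scale R2 → (0, 0, 1, 11, 12)
  clear (0,2): R0 −= (12)R2 → (1, 0, 0, 10, 9)
  clear (1,2): R1 −= (6)R2 → (0, 1, 0, 3, 12)
  clear (3,2): R3 −= (9)R2 → (0, 0, 0, 11, 1)
pivot(3,3)=11: scale R3 → (0, 0, 0, 1, 6)
  clear (0,3): R0 −= (10)R3 → (1, 0, 0, 0, 1)
  clear (1,3): R1 −= (3)R3 → (0, 1, 0, 0, 7)
  clear (2,3): R2 −= (11)R3 → (0, 0, 1, 0, 11)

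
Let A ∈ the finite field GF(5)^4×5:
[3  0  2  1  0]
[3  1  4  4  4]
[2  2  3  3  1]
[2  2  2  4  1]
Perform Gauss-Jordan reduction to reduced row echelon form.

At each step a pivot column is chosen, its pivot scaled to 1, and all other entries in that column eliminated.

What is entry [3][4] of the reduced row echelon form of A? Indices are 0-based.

pivot(0,0)=3: scale R0 → (1, 0, 4, 2, 0)
  clear (1,0): R1 −= (3)R0 → (0, 1, 2, 3, 4)
  clear (2,0): R2 −= (2)R0 → (0, 2, 0, 4, 1)
  clear (3,0): R3 −= (2)R0 → (0, 2, 4, 0, 1)
pivot(1,1)=1: scale R1 → (0, 1, 2, 3, 4)
  clear (2,1): R2 −= (2)R1 → (0, 0, 1, 3, 3)
  clear (3,1): R3 −= (2)R1 → (0, 0, 0, 4, 3)
pivot(2,2)=1: scale R2 → (0, 0, 1, 3, 3)
  clear (0,2): R0 −= (4)R2 → (1, 0, 0, 0, 3)
  clear (1,2): R1 −= (2)R2 → (0, 1, 0, 2, 3)
pivot(3,3)=4: scale R3 → (0, 0, 0, 1, 2)
  clear (1,3): R1 −= (2)R3 → (0, 1, 0, 0, 4)
  clear (2,3): R2 −= (3)R3 → (0, 0, 1, 0, 2)

M[3][4] = 2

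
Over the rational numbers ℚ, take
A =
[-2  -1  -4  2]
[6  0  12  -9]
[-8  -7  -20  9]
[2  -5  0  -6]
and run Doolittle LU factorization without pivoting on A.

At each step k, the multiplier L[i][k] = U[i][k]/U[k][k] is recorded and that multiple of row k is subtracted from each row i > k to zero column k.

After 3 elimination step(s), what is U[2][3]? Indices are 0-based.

k=0: U[0][0]=-2
  eliminate (1,0): mult=-3, new row 1: (0, -3, 0, -3); set L[1][0]=-3
  eliminate (2,0): mult=4, new row 2: (0, -3, -4, 1); set L[2][0]=4
  eliminate (3,0): mult=-1, new row 3: (0, -6, -4, -4); set L[3][0]=-1
k=1: U[1][1]=-3
  eliminate (2,1): mult=1, new row 2: (0, 0, -4, 4); set L[2][1]=1
  eliminate (3,1): mult=2, new row 3: (0, 0, -4, 2); set L[3][1]=2
k=2: U[2][2]=-4
  eliminate (3,2): mult=1, new row 3: (0, 0, 0, -2); set L[3][2]=1

U[2][3] = 4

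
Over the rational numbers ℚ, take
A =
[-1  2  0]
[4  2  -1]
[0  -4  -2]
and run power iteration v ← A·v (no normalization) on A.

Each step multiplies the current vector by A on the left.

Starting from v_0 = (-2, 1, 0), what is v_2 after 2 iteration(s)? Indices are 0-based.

v_0 = (-2, 1, 0).
v_1 = A·v_0 = (4, -6, -4).
v_2 = A·v_1 = (-16, 8, 32).

v_2 = (-16, 8, 32)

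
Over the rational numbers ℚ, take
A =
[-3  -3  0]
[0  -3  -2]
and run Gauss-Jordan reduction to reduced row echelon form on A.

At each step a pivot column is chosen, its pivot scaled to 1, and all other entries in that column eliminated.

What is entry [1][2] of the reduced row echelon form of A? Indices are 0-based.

[1] R0 /= -3  ⇒  (1, 1, 0)
[2] R1 /= -3  ⇒  (0, 1, 2/3)
     R0 -= 1·R1  ⇒  (1, 0, -2/3)

M[1][2] = 2/3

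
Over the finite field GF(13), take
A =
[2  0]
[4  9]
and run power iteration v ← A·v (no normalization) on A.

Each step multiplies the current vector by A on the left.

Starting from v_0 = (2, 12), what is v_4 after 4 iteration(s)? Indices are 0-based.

v_4 = (6, 9)

v_0 = (2, 12).
v_1 = A·v_0 = (4, 12).
v_2 = A·v_1 = (8, 7).
v_3 = A·v_2 = (3, 4).
v_4 = A·v_3 = (6, 9).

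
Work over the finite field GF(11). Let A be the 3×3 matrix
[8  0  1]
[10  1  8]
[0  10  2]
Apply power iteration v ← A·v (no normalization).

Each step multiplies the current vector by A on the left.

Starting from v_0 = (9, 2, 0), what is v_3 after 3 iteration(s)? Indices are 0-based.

v_3 = (8, 4, 2)

v_0 = (9, 2, 0).
v_1 = A·v_0 = (6, 4, 9).
v_2 = A·v_1 = (2, 4, 3).
v_3 = A·v_2 = (8, 4, 2).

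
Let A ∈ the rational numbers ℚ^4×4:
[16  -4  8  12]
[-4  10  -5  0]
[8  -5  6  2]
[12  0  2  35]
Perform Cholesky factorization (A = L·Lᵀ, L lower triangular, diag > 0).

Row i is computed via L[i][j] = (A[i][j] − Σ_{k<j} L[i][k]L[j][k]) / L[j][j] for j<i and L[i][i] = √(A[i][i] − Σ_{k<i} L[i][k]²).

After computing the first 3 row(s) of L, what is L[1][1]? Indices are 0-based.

L[1][1] = 3

Step 1: L[0][0] = √(16) = 4.
  L[1][0] = (-4) / L[0][0] = -1.
Step 2: L[1][1] = √(9) = 3.
  L[2][0] = (8) / L[0][0] = 2.
  L[2][1] = (-3) / L[1][1] = -1.
Step 3: L[2][2] = √(1) = 1.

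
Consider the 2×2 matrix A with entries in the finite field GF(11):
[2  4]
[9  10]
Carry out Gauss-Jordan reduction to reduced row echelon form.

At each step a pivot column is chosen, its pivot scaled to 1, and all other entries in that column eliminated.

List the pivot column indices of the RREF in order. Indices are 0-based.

pivot columns: 0, 1

[1] R0 /= 2  ⇒  (1, 2)
     R1 -= 9·R0  ⇒  (0, 3)
[2] R1 /= 3  ⇒  (0, 1)
     R0 -= 2·R1  ⇒  (1, 0)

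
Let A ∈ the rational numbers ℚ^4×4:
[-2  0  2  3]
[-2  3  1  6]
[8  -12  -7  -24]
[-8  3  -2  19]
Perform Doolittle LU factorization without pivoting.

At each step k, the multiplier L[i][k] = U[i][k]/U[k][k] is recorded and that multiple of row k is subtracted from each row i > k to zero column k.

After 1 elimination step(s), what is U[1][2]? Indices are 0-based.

[col 0] pivot -2
  R1 -= 1*R0 → (0, 3, -1, 3)  (L[1][0] := 1)
  R2 -= -4*R0 → (0, -12, 1, -12)  (L[2][0] := -4)
  R3 -= 4*R0 → (0, 3, -10, 7)  (L[3][0] := 4)

U[1][2] = -1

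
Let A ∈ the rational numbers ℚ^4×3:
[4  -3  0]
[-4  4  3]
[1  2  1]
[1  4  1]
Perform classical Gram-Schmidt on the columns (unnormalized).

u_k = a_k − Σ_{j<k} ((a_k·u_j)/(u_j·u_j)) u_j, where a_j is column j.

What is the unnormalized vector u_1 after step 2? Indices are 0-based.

u_1 = (-7/17, 24/17, 45/17, 79/17)

Step 1: u_0 = a_0 = (4, -4, 1, 1).
Step 2: u_1 = a_1 − (-11/17)·u_0 = (-7/17, 24/17, 45/17, 79/17).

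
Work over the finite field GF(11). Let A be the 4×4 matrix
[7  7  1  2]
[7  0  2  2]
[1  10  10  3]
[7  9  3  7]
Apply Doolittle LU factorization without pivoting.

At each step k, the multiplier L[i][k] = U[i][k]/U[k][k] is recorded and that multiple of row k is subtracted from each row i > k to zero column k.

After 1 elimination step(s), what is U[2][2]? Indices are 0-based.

[col 0] pivot 7
  R1 -= 1*R0 → (0, 4, 1, 0)  (L[1][0] := 1)
  R2 -= 8*R0 → (0, 9, 2, 9)  (L[2][0] := 8)
  R3 -= 1*R0 → (0, 2, 2, 5)  (L[3][0] := 1)

U[2][2] = 2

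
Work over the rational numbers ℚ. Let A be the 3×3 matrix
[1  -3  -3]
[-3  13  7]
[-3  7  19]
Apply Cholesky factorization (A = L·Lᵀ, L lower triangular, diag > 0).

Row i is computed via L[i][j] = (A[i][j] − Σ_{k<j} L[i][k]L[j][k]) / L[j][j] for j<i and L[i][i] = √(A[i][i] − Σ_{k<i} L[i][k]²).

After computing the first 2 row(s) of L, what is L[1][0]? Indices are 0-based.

L[1][0] = -3

Step 1: L[0][0] = √(1) = 1.
  L[1][0] = (-3) / L[0][0] = -3.
Step 2: L[1][1] = √(4) = 2.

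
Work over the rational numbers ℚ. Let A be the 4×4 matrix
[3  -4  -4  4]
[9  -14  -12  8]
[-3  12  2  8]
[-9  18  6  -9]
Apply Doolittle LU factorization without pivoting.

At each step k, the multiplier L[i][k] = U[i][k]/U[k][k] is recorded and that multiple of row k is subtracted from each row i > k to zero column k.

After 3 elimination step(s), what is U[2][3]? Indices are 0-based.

U[2][3] = -4

k=0: U[0][0]=3
  eliminate (1,0): mult=3, new row 1: (0, -2, 0, -4); set L[1][0]=3
  eliminate (2,0): mult=-1, new row 2: (0, 8, -2, 12); set L[2][0]=-1
  eliminate (3,0): mult=-3, new row 3: (0, 6, -6, 3); set L[3][0]=-3
k=1: U[1][1]=-2
  eliminate (2,1): mult=-4, new row 2: (0, 0, -2, -4); set L[2][1]=-4
  eliminate (3,1): mult=-3, new row 3: (0, 0, -6, -9); set L[3][1]=-3
k=2: U[2][2]=-2
  eliminate (3,2): mult=3, new row 3: (0, 0, 0, 3); set L[3][2]=3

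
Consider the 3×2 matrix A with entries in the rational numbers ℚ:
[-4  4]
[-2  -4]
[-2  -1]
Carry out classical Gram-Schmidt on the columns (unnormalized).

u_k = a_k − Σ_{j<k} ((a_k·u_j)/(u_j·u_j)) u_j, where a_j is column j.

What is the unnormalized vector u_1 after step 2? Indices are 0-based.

Step 1: u_0 = a_0 = (-4, -2, -2).
Step 2: u_1 = a_1 − (-1/4)·u_0 = (3, -9/2, -3/2).

u_1 = (3, -9/2, -3/2)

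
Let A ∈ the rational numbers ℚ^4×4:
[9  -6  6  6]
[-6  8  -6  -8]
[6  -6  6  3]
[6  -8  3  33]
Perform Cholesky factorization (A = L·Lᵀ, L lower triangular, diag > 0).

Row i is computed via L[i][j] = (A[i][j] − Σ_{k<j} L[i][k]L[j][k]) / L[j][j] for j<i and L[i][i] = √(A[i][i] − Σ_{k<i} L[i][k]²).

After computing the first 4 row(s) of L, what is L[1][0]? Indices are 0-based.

L[1][0] = -2

Step 1: L[0][0] = √(9) = 3.
  L[1][0] = (-6) / L[0][0] = -2.
Step 2: L[1][1] = √(4) = 2.
  L[2][0] = (6) / L[0][0] = 2.
  L[2][1] = (-2) / L[1][1] = -1.
Step 3: L[2][2] = √(1) = 1.
  L[3][0] = (6) / L[0][0] = 2.
  L[3][1] = (-4) / L[1][1] = -2.
  L[3][2] = (-3) / L[2][2] = -3.
Step 4: L[3][3] = √(16) = 4.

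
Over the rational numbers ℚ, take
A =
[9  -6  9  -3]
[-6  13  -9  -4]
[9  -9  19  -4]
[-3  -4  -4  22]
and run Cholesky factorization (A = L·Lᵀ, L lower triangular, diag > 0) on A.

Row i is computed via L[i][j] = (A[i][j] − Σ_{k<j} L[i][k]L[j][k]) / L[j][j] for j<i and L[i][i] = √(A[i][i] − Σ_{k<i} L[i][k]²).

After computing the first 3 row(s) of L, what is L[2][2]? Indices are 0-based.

L[2][2] = 3

Step 1: L[0][0] = √(9) = 3.
  L[1][0] = (-6) / L[0][0] = -2.
Step 2: L[1][1] = √(9) = 3.
  L[2][0] = (9) / L[0][0] = 3.
  L[2][1] = (-3) / L[1][1] = -1.
Step 3: L[2][2] = √(9) = 3.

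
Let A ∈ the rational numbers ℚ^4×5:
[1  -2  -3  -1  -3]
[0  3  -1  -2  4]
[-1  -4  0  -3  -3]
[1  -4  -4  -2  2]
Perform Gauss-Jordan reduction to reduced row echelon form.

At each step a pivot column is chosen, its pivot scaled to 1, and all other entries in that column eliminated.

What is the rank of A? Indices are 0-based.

[1] R0 /= 1  ⇒  (1, -2, -3, -1, -3)
     R2 -= -1·R0  ⇒  (0, -6, -3, -4, -6)
     R3 -= 1·R0  ⇒  (0, -2, -1, -1, 5)
[2] R1 /= 3  ⇒  (0, 1, -1/3, -2/3, 4/3)
     R0 -= -2·R1  ⇒  (1, 0, -11/3, -7/3, -1/3)
     R2 -= -6·R1  ⇒  (0, 0, -5, -8, 2)
     R3 -= -2·R1  ⇒  (0, 0, -5/3, -7/3, 23/3)
[3] R2 /= -5  ⇒  (0, 0, 1, 8/5, -2/5)
     R0 -= -11/3·R2  ⇒  (1, 0, 0, 53/15, -9/5)
     R1 -= -1/3·R2  ⇒  (0, 1, 0, -2/15, 6/5)
     R3 -= -5/3·R2  ⇒  (0, 0, 0, 1/3, 7)
[4] R3 /= 1/3  ⇒  (0, 0, 0, 1, 21)
     R0 -= 53/15·R3  ⇒  (1, 0, 0, 0, -76)
     R1 -= -2/15·R3  ⇒  (0, 1, 0, 0, 4)
     R2 -= 8/5·R3  ⇒  (0, 0, 1, 0, -34)

rank = 4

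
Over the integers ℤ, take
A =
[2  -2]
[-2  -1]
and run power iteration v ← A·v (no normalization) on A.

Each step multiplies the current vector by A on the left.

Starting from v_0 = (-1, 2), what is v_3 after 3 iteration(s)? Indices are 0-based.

v_3 = (-48, 12)

v_0 = (-1, 2).
v_1 = A·v_0 = (-6, 0).
v_2 = A·v_1 = (-12, 12).
v_3 = A·v_2 = (-48, 12).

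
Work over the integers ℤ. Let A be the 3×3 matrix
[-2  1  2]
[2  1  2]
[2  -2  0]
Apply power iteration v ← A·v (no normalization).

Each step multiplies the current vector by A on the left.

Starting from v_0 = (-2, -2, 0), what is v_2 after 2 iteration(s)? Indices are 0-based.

v_0 = (-2, -2, 0).
v_1 = A·v_0 = (2, -6, 0).
v_2 = A·v_1 = (-10, -2, 16).

v_2 = (-10, -2, 16)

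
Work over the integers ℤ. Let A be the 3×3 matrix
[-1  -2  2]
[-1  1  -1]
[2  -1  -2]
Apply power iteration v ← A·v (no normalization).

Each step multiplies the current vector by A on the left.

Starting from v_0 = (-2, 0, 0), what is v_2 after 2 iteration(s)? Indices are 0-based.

v_2 = (-14, 4, 10)

v_0 = (-2, 0, 0).
v_1 = A·v_0 = (2, 2, -4).
v_2 = A·v_1 = (-14, 4, 10).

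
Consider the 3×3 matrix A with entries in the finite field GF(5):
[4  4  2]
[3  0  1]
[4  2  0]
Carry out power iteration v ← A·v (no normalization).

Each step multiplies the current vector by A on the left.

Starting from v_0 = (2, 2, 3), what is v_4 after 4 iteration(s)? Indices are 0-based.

v_4 = (0, 1, 4)

v_0 = (2, 2, 3).
v_1 = A·v_0 = (2, 4, 2).
v_2 = A·v_1 = (3, 3, 1).
v_3 = A·v_2 = (1, 0, 3).
v_4 = A·v_3 = (0, 1, 4).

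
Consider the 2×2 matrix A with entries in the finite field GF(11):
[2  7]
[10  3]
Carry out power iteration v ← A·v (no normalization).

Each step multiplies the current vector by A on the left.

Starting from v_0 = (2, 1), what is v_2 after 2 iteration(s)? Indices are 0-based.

v_2 = (7, 3)

v_0 = (2, 1).
v_1 = A·v_0 = (0, 1).
v_2 = A·v_1 = (7, 3).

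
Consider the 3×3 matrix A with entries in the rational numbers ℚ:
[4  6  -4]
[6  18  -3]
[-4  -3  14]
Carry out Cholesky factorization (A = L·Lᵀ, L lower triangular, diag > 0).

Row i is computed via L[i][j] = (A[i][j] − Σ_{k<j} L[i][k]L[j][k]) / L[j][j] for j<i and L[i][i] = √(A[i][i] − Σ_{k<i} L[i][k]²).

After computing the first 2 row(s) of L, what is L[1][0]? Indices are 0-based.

Step 1: L[0][0] = √(4) = 2.
  L[1][0] = (6) / L[0][0] = 3.
Step 2: L[1][1] = √(9) = 3.

L[1][0] = 3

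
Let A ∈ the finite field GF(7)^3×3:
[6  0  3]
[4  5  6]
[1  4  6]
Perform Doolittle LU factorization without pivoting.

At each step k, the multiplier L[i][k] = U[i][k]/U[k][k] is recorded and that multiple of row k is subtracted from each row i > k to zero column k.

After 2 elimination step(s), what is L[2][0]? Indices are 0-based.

Step 1: pivot at (0,0) is 6.
  row1 ← row1 − (3)·row0  ⇒  L[1][0]=3, U row1=(0, 5, 4)
  row2 ← row2 − (6)·row0  ⇒  L[2][0]=6, U row2=(0, 4, 2)
Step 2: pivot at (1,1) is 5.
  row2 ← row2 − (5)·row1  ⇒  L[2][1]=5, U row2=(0, 0, 3)

L[2][0] = 6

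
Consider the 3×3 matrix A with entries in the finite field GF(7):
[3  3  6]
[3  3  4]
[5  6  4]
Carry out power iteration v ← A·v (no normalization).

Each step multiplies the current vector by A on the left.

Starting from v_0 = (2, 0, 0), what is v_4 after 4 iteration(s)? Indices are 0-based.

v_0 = (2, 0, 0).
v_1 = A·v_0 = (6, 6, 3).
v_2 = A·v_1 = (5, 6, 1).
v_3 = A·v_2 = (4, 2, 2).
v_4 = A·v_3 = (2, 5, 5).

v_4 = (2, 5, 5)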